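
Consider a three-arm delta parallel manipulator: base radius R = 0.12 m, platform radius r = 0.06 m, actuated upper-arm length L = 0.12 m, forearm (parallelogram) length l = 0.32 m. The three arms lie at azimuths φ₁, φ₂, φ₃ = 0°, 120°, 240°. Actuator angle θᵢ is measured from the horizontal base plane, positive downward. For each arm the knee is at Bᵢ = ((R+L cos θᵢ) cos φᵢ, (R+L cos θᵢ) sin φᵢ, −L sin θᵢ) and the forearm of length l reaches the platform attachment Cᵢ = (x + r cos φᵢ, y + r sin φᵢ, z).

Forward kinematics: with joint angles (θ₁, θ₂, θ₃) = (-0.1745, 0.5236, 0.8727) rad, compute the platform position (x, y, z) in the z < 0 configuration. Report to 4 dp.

(0.1195, 0.0478, -0.2901)

arm 1 at φ=0.0°: e+L cos θ1 = 0.1782;  S1 = (0.1782, 0.0000, 0.0208)
arm 2 at φ=120.0°: e+L cos θ2 = 0.1639;  S2 = (-0.0820, 0.1420, -0.0600)
arm 3 at φ=240.0°: e+L cos θ3 = 0.1371;  S3 = (-0.0686, -0.1188, -0.0919)
eliminate P² terms by subtracting sphere 1 from 2 and 3
[-0.5203 0.2839 -0.1617]·P = -0.0017;  [-0.4935 -0.2375 -0.2255]·P = -0.0049
det = 0.2637;  x = 0.0068+-0.3885z,  y = 0.0065+-0.1424z
sphere 1 gives Az²+Bz+C=0 with A=1.1712, B=0.0896, C=-0.0726;  B²−4AC=0.3480;  roots -0.2901, 0.2136;  negative root z = -0.2901
x = 0.1195, y = 0.0478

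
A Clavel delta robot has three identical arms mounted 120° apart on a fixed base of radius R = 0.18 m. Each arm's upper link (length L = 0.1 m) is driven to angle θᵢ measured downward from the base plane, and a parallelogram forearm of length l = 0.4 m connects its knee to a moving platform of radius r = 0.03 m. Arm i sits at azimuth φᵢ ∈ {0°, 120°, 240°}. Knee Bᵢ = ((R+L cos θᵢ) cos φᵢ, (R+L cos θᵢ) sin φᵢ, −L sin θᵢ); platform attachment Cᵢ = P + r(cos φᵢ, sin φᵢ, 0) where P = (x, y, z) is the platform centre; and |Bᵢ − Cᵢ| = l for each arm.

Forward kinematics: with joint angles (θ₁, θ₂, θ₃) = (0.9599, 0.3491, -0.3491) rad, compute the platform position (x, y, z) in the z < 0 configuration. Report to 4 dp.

(-0.0995, -0.0539, -0.3328)

arm 1 at φ=0.0°: ρ1 = 0.2074;  S1 = (0.2074, 0.0000, -0.0819)
arm 2 at φ=120.0°: ρ2 = 0.2440;  S2 = (-0.1220, 0.2113, -0.0342)
arm 3 at φ=240.0°: ρ3 = 0.2440;  S3 = (-0.1220, -0.2113, 0.0342)
subtract pairs → two planes through P
[-0.6587 0.4226 0.0954]·P = 0.0110;  [-0.6587 -0.4226 0.2322]·P = 0.0110
Cramer: x(z) = -0.0167+0.2487z;  y(z) = 0.0000+0.1619z
sphere 1 gives Az²+Bz+C=0 with A=1.0881, B=0.0524, C=-0.1031;  B²−4AC=0.4515;  roots -0.3328, 0.2847;  negative root z = -0.3328
x = -0.0995, y = -0.0539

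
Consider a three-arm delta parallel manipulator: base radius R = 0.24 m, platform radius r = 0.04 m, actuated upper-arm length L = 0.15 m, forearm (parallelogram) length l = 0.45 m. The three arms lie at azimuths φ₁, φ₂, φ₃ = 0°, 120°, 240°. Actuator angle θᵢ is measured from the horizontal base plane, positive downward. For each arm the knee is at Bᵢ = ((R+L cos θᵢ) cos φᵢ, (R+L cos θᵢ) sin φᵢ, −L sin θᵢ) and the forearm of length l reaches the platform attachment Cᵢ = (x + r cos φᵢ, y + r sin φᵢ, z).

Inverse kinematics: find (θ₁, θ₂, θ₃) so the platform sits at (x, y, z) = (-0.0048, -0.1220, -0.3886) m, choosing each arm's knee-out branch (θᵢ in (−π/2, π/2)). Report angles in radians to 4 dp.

θ₁ = 0.6979, θ₂ = 1.1345, θ₃ = 0.0874

φ1=0.0° → target in arm frame (-0.0048, -0.1220)
  e−x'=0.2048;  (l²−L²−(e−x')²−y'²−z²)/2L = -0.0928
  √(A²+B²)=0.4393;  θ1 = -1.0858+1.7836 ≈ 0.6979
φ2=120.0° → target in arm frame (-0.1033, 0.0652)
  A=0.3033, B=-0.3886, C=(l²−L²−A²−y'²−z²)/(2L)=-0.2241
  θ2 = atan2(B,A) + arccos(C/0.4929) = 1.1345
rotate P by −φ3: (0.1081, 0.0568, -0.3886)
  A=0.0919, B=-0.3886, C=(l²−L²−A²−y'²−z²)/(2L)=0.0577
  θ3 = atan2(B,A) + arccos(C/0.3993) = 0.0874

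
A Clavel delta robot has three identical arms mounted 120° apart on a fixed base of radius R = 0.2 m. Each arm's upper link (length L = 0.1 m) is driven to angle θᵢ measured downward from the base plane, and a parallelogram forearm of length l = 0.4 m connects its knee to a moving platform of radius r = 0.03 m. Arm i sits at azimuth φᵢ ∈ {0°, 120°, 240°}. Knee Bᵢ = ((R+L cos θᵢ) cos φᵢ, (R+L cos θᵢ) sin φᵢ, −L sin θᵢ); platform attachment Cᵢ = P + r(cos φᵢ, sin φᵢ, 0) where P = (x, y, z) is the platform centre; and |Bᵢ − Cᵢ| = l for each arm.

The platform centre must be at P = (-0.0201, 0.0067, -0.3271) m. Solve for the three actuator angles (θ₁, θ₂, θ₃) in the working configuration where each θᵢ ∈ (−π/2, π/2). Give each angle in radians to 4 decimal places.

φ1=0.0° → target in arm frame (-0.0201, 0.0067)
  A cos θ + B sin θ = C:  0.1901·cos θ + -0.3271·sin θ = 0.0341
  θ1 = atan2(B,A) + arccos(C/0.3783) = 0.4362
φ2=120.0° → target in arm frame (0.0159, 0.0141)
  A=0.1541, B=-0.3271, C=(l²−L²−A²−y'²−z²)/(2L)=0.0952
  γ=atan2(-0.3271,0.1541)=-1.1304;  ψ=arccos(0.2634)=1.3043;  θ2=γ+ψ≈0.1739
φ3=240.0° → target in arm frame (0.0042, -0.0208)
  A cos θ + B sin θ = C:  0.1658·cos θ + -0.3271·sin θ = 0.0755
  θ3 = atan2(B,A) + arccos(C/0.3667) = 0.2616

θ₁ = 0.4362, θ₂ = 0.1739, θ₃ = 0.2616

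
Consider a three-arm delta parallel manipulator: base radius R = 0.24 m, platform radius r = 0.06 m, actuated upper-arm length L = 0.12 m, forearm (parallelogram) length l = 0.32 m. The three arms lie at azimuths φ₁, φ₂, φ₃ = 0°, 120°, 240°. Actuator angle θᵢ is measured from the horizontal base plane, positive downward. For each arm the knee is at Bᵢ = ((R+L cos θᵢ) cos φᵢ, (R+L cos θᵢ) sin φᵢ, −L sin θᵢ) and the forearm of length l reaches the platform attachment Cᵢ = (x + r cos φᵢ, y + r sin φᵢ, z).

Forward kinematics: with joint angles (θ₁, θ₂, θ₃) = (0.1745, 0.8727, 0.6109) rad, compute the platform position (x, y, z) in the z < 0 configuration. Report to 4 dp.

φ1=0.0°: virtual centre (0.2982, 0.0000, -0.0208), radius l
φ2=120.0°: virtual centre (-0.1286, 0.2227, -0.0919), radius l
φ3=240.0°: virtual centre (-0.1391, -0.2410, -0.0688), radius l
|S₂|²−|S₁|² = -0.0148;  |S₃|²−|S₁|² = -0.0072
plane₁₂: -0.8535x+0.4454y+-0.1422z = -0.0148
Cramer: x(z) = 0.0129-0.1390z;  y(z) = -0.0085+0.0530z
into |P−S₁|² = l²: 1.0221z² + 0.1201z + -0.0205 = 0;  Δ = 0.0982;  z = -0.2120 or 0.0946 → z<0 root = -0.2120
x = 0.0423, y = -0.0197

(0.0423, -0.0197, -0.2120)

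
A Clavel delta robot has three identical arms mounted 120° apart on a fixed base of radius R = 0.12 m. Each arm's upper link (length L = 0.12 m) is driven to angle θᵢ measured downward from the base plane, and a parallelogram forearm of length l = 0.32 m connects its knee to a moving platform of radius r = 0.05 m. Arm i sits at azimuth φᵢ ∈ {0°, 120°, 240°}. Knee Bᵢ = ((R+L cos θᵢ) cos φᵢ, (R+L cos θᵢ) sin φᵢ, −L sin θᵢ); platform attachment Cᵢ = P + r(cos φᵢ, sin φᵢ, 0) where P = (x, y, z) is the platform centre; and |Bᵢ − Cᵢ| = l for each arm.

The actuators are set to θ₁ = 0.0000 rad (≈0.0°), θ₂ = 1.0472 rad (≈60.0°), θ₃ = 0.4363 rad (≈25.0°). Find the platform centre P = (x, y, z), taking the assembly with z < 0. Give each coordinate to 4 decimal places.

(0.1016, -0.0811, -0.2967)

centre 1 = (0.1900·cos0.0°, 0.1900·sin0.0°, 0.0000) = (0.1900, 0.0000, 0.0000)
arm 2 at φ=120.0°: (R−r)+L cos θ2 = 0.1300;  centre 2 = (-0.0650, 0.1126, -0.1039)
arm 3 at φ=240.0°: (R−r)+L cos θ3 = 0.1788;  centre 3 = (-0.0894, -0.1548, -0.0507)
subtract pairs → two planes through P
plane₁₂: -0.5100x+0.2252y+-0.2078z = -0.0084
Cramer: x(z) = 0.0104-0.3073z;  y(z) = -0.0137+0.2270z
sphere 1 gives Az²+Bz+C=0 with A=1.1460, B=0.1041, C=-0.0700;  B²−4AC=0.3315;  roots -0.2967, 0.2058;  negative root z = -0.2967
x = 0.1016, y = -0.0811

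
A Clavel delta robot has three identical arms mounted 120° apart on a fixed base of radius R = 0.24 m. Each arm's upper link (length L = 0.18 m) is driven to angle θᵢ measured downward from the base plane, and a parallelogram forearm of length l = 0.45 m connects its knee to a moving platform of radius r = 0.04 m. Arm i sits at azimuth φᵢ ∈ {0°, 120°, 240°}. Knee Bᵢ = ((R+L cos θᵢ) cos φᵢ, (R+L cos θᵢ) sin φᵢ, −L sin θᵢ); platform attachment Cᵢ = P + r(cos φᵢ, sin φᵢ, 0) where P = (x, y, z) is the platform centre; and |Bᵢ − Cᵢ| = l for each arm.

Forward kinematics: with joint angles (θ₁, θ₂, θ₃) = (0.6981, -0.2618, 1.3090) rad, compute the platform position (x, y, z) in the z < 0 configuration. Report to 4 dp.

O1 = (0.3379·cos0.0°, 0.3379·sin0.0°, -0.1157) = (0.3379, 0.0000, -0.1157)
arm 2 at φ=120.0°: e+L cos θ2 = 0.3739;  O2 = (-0.1869, 0.3238, 0.0466)
φ3=240.0°: virtual centre (-0.1233, -0.2136, -0.1739), radius l
subtract pairs → two planes through P
plane₁₂: -1.0496x+0.6476y+0.3246z = 0.0144
det = 1.0456;  x = 0.0167+0.0605z,  y = 0.0494+-0.4031z
into |P−O₁|² = l²: 1.1662z² + 0.1527z + -0.0835 = 0;  Δ = 0.4130;  z = -0.3410 or 0.2101 → z<0 root = -0.3410
x = -0.0039, y = 0.1868

(-0.0039, 0.1868, -0.3410)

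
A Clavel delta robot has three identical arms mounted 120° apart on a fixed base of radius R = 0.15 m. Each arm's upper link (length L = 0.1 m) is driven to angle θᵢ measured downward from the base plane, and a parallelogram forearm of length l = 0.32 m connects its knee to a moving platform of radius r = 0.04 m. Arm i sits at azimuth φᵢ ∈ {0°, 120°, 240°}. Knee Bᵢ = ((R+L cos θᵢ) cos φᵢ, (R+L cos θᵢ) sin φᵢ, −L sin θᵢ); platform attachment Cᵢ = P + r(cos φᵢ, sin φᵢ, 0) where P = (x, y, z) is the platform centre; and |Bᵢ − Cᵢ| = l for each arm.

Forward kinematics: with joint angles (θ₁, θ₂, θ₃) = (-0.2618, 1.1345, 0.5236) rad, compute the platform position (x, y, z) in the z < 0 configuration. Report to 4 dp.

(0.1049, -0.0603, -0.2715)

arm 1 at φ=0.0°: (R−r)+L cos θ1 = 0.2066;  centre 1 = (0.2066, 0.0000, 0.0259)
arm 2 at φ=120.0°: (R−r)+L cos θ2 = 0.1523;  centre 2 = (-0.0761, 0.1319, -0.0906)
centre 3 = (0.1966·cos240.0°, 0.1966·sin240.0°, -0.0500) = (-0.0983, -0.1703, -0.0500)
eliminate P² terms by subtracting sphere 1 from 2 and 3
plane₁₂: -0.5654x+0.2637y+-0.2330z = -0.0120
Cramer: x(z) = 0.0132-0.3378z;  y(z) = -0.0171+0.1593z
into |P−centre ₁|² = l²: 1.1395z² + 0.0735z + -0.0640 = 0;  Δ = 0.2972;  z = -0.2715 or 0.2070 → z<0 root = -0.2715
x = 0.1049, y = -0.0603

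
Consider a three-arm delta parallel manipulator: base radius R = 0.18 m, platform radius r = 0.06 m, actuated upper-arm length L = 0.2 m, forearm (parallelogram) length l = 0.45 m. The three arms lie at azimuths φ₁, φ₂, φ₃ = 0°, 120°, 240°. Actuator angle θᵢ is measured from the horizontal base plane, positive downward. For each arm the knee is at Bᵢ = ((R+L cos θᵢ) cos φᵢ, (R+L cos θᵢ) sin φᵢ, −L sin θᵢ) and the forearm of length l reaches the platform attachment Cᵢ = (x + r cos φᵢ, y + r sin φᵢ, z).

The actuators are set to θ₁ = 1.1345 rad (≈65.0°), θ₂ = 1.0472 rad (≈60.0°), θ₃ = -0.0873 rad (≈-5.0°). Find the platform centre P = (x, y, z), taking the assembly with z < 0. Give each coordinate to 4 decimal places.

φ1=0.0°: virtual centre (0.2045, 0.0000, -0.1813), radius l
centre 2 = (0.2200·cos120.0°, 0.2200·sin120.0°, -0.1732) = (-0.1100, 0.1905, -0.1732)
centre 3 = (0.3192·cos240.0°, 0.3192·sin240.0°, 0.0174) = (-0.1596, -0.2765, 0.0174)
subtract pairs → two planes through P
linear system: -0.6290x+0.3811y = 0.0037−0.0161z; -0.7283x+-0.5529y = 0.0275−0.3974z
Cramer: x(z) = -0.0201+0.2564z;  y(z) = -0.0234+0.3810z
sphere 1 gives Az²+Bz+C=0 with A=1.2109, B=0.2296, C=-0.1187;  B²−4AC=0.6274;  roots -0.4219, 0.2323;  negative root z = -0.4219
x = -0.1282, y = -0.1841

(-0.1282, -0.1841, -0.4219)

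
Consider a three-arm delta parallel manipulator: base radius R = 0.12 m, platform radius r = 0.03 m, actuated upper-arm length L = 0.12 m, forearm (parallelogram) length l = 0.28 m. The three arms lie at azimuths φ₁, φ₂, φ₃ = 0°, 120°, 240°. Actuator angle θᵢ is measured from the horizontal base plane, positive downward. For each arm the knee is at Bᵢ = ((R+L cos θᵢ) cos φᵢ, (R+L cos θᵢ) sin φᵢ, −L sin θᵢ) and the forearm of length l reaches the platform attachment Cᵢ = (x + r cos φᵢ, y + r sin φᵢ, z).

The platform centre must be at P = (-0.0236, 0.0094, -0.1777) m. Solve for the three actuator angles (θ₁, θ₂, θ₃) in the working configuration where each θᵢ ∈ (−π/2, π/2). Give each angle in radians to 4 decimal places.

θ₁ = 0.1748, θ₂ = -0.2615, θ₃ = -0.0867

arm 1 (φ=0.0°): x'=-0.0236, y'=0.0094
  A cos θ + B sin θ = C:  0.1136·cos θ + -0.1777·sin θ = 0.0810
  θ1 = atan2(B,A) + arccos(C/0.2109) = 0.1748
φ2=120.0° → target in arm frame (0.0199, 0.0157)
  A=0.0701, B=-0.1777, C=(l²−L²−A²−y'²−z²)/(2L)=0.1136
  γ=atan2(-0.1777,0.0701)=-1.1953;  ψ=arccos(0.5948)=0.9338;  θ2=γ+ψ≈-0.2615
arm 3 (φ=240.0°): x'=0.0037, y'=-0.0251
  e−x'=0.0863;  (l²−L²−(e−x')²−y'²−z²)/2L = 0.1014
  √(A²+B²)=0.1976;  θ3 = -1.1185+1.0318 ≈ -0.0867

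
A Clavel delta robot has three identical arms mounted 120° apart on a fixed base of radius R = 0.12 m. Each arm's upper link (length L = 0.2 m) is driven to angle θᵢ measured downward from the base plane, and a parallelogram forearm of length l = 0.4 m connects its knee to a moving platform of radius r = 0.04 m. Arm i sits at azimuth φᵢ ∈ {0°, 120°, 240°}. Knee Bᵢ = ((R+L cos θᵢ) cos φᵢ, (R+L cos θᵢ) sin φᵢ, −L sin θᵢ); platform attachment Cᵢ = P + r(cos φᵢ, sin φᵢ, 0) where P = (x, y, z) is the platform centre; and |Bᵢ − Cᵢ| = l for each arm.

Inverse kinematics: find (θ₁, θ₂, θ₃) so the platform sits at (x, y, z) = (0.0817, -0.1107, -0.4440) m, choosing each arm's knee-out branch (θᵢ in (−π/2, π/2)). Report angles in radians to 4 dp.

θ₁ = 0.5236, θ₂ = 1.1346, θ₃ = 0.6107

φ1=0.0° → target in arm frame (0.0817, -0.1107)
  A=-0.0017, B=-0.4440, C=(l²−L²−A²−y'²−z²)/(2L)=-0.2235
  √(A²+B²)=0.4440;  θ1 = -1.5746+2.0983 ≈ 0.5236
arm 2 (φ=120.0°): x'=-0.1367, y'=-0.0154
  A cos θ + B sin θ = C:  0.2167·cos θ + -0.4440·sin θ = -0.3109
  γ=atan2(-0.4440,0.2167)=-1.1167;  ψ=arccos(-0.6292)=2.2513;  θ2=γ+ψ≈1.1346
rotate P by −φ3: (0.0550, 0.1261, -0.4440)
  A cos θ + B sin θ = C:  0.0250·cos θ + -0.4440·sin θ = -0.2342
  θ3 = atan2(B,A) + arccos(C/0.4447) = 0.6107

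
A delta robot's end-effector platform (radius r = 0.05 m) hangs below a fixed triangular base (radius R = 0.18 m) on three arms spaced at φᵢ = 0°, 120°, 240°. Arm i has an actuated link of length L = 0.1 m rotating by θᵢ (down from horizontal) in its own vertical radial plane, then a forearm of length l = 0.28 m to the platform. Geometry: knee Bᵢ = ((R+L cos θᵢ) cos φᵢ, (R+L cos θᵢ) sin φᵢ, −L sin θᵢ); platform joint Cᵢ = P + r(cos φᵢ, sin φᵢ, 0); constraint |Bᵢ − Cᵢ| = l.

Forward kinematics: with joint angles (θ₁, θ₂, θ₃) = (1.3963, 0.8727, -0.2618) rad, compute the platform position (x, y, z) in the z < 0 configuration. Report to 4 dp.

φ1=0.0°: virtual centre (0.1474, 0.0000, -0.0985), radius l
φ2=120.0°: virtual centre (-0.0971, 0.1682, -0.0766), radius l
arm 3 at φ=240.0°: (R−r)+L cos θ3 = 0.2266;  O3 = (-0.1133, -0.1962, 0.0259)
subtract pairs → two planes through P
[-0.4890 0.3365 0.0437]·P = 0.0122;  [-0.5213 -0.3925 0.2487]·P = 0.0206
det = 0.3673;  x = -0.0319+0.2746z,  y = -0.0101+0.2690z
into |P−O₁|² = l²: 1.1478z² + 0.0931z + -0.0365 = 0;  Δ = 0.1761;  z = -0.2233 or 0.1422 → z<0 root = -0.2233
x = -0.0932, y = -0.0702

(-0.0932, -0.0702, -0.2233)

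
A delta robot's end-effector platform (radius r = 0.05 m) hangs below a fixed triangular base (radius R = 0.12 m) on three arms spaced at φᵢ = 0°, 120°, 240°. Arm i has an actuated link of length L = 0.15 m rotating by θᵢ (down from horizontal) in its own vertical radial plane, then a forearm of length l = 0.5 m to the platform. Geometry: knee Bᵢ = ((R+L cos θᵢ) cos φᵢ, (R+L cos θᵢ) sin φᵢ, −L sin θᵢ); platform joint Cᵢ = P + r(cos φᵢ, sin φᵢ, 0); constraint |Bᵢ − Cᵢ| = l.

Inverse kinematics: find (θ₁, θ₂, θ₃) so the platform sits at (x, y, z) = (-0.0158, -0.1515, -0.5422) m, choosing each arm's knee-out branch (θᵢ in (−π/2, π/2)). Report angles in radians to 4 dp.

θ₁ = 0.7852, θ₂ = 1.0470, θ₃ = 0.3490

arm 1 (φ=0.0°): x'=-0.0158, y'=-0.1515
  A cos θ + B sin θ = C:  0.0858·cos θ + -0.5422·sin θ = -0.3226
  √(A²+B²)=0.5489;  θ1 = -1.4139+2.1991 ≈ 0.7852
arm 2 (φ=120.0°): x'=-0.1233, y'=0.0894
  A=0.1933, B=-0.5422, C=(l²−L²−A²−y'²−z²)/(2L)=-0.3728
  √(A²+B²)=0.5756;  θ2 = -1.2283+2.2753 ≈ 1.0470
φ3=240.0° → target in arm frame (0.1391, 0.0621)
  A=-0.0691, B=-0.5422, C=(l²−L²−A²−y'²−z²)/(2L)=-0.2504
  θ3 = atan2(B,A) + arccos(C/0.5466) = 0.3490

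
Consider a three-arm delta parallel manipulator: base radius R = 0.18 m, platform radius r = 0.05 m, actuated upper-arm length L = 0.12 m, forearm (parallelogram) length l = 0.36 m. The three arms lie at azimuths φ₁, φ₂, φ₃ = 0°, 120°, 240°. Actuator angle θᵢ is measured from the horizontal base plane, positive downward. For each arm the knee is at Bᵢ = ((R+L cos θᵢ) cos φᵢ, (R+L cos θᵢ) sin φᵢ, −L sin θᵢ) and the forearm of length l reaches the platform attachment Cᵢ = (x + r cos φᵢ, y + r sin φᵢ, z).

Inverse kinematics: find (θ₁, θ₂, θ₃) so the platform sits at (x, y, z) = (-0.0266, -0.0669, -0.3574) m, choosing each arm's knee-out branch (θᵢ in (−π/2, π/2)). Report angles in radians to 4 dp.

arm 1 (φ=0.0°): x'=-0.0266, y'=-0.0669
  e−x'=0.1566;  (l²−L²−(e−x')²−y'²−z²)/2L = -0.1731
  θ1 = atan2(B,A) + arccos(C/0.3902) = 0.8725
rotate P by −φ2: (-0.0446, 0.0565, -0.3574)
  e−x'=0.1746;  (l²−L²−(e−x')²−y'²−z²)/2L = -0.1926
  γ=atan2(-0.3574,0.1746)=-1.1163;  ψ=arccos(-0.4842)=2.0762;  θ2=γ+ψ≈0.9599
arm 3 (φ=240.0°): x'=0.0712, y'=0.0104
  e−x'=0.0588;  (l²−L²−(e−x')²−y'²−z²)/2L = -0.0671
  γ=atan2(-0.3574,0.0588)=-1.4078;  ψ=arccos(-0.1852)=1.7570;  θ3=γ+ψ≈0.3492

θ₁ = 0.8725, θ₂ = 0.9599, θ₃ = 0.3492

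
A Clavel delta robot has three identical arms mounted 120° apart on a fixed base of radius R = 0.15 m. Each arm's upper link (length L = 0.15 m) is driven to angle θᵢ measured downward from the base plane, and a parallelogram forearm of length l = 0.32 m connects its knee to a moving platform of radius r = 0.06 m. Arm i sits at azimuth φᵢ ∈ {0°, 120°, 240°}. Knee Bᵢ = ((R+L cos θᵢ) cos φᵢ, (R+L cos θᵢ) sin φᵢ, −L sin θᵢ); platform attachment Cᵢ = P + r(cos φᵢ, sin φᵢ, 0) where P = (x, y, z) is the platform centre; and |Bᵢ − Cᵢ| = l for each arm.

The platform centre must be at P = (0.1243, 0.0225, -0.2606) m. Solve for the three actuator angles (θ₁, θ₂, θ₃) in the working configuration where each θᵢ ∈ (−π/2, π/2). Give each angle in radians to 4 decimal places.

θ₁ = -0.2619, θ₂ = 0.6979, θ₃ = 0.8723

arm 1 (φ=0.0°): x'=0.1243, y'=0.0225
  e−x'=-0.0343;  (l²−L²−(e−x')²−y'²−z²)/2L = 0.0343
  √(A²+B²)=0.2628;  θ1 = -1.7017+1.4397 ≈ -0.2619
rotate P by −φ2: (-0.0427, -0.1189, -0.2606)
  e−x'=0.1327;  (l²−L²−(e−x')²−y'²−z²)/2L = -0.0658
  √(A²+B²)=0.2924;  θ2 = -1.0999+1.7979 ≈ 0.6979
arm 3 (φ=240.0°): x'=-0.0816, y'=0.0964
  A cos θ + B sin θ = C:  0.1716·cos θ + -0.2606·sin θ = -0.0892
  √(A²+B²)=0.3120;  θ3 = -0.9884+1.8607 ≈ 0.8723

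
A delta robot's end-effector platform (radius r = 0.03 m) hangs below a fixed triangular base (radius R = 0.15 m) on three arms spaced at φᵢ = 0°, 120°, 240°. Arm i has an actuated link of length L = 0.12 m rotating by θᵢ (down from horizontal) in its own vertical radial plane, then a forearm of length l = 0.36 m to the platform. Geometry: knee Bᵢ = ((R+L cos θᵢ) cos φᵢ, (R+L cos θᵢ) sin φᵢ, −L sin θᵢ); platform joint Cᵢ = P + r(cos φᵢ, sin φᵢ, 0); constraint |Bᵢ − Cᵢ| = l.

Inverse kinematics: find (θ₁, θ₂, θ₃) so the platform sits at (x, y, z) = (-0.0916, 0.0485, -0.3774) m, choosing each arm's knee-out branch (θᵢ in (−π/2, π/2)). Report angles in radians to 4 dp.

θ₁ = 1.3092, θ₂ = 0.4366, θ₃ = 0.8727

arm 1 (φ=0.0°): x'=-0.0916, y'=0.0485
  A=0.2116, B=-0.3774, C=(l²−L²−A²−y'²−z²)/(2L)=-0.3098
  θ1 = atan2(B,A) + arccos(C/0.4327) = 1.3092
rotate P by −φ2: (0.0878, 0.0551, -0.3774)
  e−x'=0.0322;  (l²−L²−(e−x')²−y'²−z²)/2L = -0.1304
  √(A²+B²)=0.3788;  θ2 = -1.4857+1.9223 ≈ 0.4366
arm 3 (φ=240.0°): x'=0.0038, y'=-0.1036
  A=0.1162, B=-0.3774, C=(l²−L²−A²−y'²−z²)/(2L)=-0.2144
  √(A²+B²)=0.3949;  θ3 = -1.2721+2.1448 ≈ 0.8727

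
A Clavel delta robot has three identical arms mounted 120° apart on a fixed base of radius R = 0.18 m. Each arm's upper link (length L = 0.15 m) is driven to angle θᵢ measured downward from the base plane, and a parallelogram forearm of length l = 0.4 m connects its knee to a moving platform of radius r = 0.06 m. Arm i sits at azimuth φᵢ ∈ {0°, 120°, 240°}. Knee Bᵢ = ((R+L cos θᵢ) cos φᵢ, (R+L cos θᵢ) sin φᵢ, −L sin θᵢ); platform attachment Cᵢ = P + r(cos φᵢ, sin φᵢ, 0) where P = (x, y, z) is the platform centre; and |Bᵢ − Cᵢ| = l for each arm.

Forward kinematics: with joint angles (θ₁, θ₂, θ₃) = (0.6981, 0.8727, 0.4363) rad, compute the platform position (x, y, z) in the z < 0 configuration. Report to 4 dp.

(-0.0058, -0.0629, -0.4096)

φ1=0.0°: virtual centre (0.2349, 0.0000, -0.0964), radius l
φ2=120.0°: virtual centre (-0.1082, 0.1874, -0.1149), radius l
O3 = (0.2559·cos240.0°, 0.2559·sin240.0°, -0.0634) = (-0.1280, -0.2217, -0.0634)
subtract pairs → two planes through P
[-0.6862 0.3748 -0.0370]·P = -0.0044;  [-0.7258 -0.4433 0.0661]·P = 0.0050
Cramer: x(z) = 0.0001+0.0145z;  y(z) = -0.0116+0.1252z
quadratic in z: (1.0159)z²+(0.1831)z+(-0.0954)=0, √Δ=0.6491 → z ∈ {-0.4096, 0.2294}; z = -0.4096 (taking z<0)
x = -0.0058, y = -0.0629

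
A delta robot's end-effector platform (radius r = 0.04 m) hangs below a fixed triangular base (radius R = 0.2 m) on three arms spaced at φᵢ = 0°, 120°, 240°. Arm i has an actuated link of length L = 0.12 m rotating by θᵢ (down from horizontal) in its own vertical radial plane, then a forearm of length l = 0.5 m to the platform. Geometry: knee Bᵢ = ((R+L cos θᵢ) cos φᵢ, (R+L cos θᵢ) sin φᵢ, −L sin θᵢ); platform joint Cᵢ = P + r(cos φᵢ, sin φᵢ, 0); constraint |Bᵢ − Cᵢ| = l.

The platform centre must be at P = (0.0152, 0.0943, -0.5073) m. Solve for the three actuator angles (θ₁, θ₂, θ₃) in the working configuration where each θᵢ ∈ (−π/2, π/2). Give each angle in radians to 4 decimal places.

θ₁ = 0.6979, θ₂ = 0.4364, θ₃ = 1.1343

arm 1 (φ=0.0°): x'=0.0152, y'=0.0943
  A=0.1448, B=-0.5073, C=(l²−L²−A²−y'²−z²)/(2L)=-0.2151
  γ=atan2(-0.5073,0.1448)=-1.2928;  ψ=arccos(-0.4076)=1.9907;  θ1=γ+ψ≈0.6979
arm 2 (φ=120.0°): x'=0.0741, y'=-0.0603
  A=0.0859, B=-0.5073, C=(l²−L²−A²−y'²−z²)/(2L)=-0.1366
  √(A²+B²)=0.5145;  θ2 = -1.4030+1.8394 ≈ 0.4364
φ3=240.0° → target in arm frame (-0.0893, -0.0340)
  e−x'=0.2493;  (l²−L²−(e−x')²−y'²−z²)/2L = -0.3543
  √(A²+B²)=0.5652;  θ3 = -1.1141+2.2484 ≈ 1.1343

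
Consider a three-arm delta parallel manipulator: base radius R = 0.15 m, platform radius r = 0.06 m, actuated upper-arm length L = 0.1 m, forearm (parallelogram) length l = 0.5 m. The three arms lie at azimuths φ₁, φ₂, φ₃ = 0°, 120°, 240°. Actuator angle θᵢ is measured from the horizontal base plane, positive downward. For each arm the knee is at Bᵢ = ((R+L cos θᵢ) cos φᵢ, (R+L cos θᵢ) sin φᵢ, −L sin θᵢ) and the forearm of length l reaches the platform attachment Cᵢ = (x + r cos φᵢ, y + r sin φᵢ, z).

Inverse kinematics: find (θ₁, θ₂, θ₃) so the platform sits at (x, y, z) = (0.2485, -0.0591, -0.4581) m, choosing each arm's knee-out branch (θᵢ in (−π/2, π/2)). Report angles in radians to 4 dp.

θ₁ = -0.3489, θ₂ = 1.3093, θ₃ = 0.9600

φ1=0.0° → target in arm frame (0.2485, -0.0591)
  e−x'=-0.1585;  (l²−L²−(e−x')²−y'²−z²)/2L = 0.0076
  θ1 = atan2(B,A) + arccos(C/0.4847) = -0.3489
φ2=120.0° → target in arm frame (-0.1754, -0.1857)
  A=0.2654, B=-0.4581, C=(l²−L²−A²−y'²−z²)/(2L)=-0.3739
  √(A²+B²)=0.5294;  θ2 = -1.0456+2.3549 ≈ 1.3093
arm 3 (φ=240.0°): x'=-0.0731, y'=0.2448
  A=0.1631, B=-0.4581, C=(l²−L²−A²−y'²−z²)/(2L)=-0.2818
  √(A²+B²)=0.4863;  θ3 = -1.2288+2.1889 ≈ 0.9600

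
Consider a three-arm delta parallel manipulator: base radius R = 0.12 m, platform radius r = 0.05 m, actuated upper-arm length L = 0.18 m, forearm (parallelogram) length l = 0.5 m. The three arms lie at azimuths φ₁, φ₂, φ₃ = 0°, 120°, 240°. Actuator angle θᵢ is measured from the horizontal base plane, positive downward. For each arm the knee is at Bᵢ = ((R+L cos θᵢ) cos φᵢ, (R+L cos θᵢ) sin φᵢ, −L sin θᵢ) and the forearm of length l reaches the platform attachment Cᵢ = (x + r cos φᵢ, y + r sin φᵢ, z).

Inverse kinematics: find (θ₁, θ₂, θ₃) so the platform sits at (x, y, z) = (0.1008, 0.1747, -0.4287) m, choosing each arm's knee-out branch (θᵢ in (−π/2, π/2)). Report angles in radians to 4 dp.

φ1=0.0° → target in arm frame (0.1008, 0.1747)
  A cos θ + B sin θ = C:  -0.0308·cos θ + -0.4287·sin θ = 0.0065
  γ=atan2(-0.4287,-0.0308)=-1.6425;  ψ=arccos(0.0152)=1.5556;  θ1=γ+ψ≈-0.0869
φ2=120.0° → target in arm frame (0.1009, -0.1746)
  A=-0.0309, B=-0.4287, C=(l²−L²−A²−y'²−z²)/(2L)=0.0066
  γ=atan2(-0.4287,-0.0309)=-1.6427;  ψ=arccos(0.0153)=1.5555;  θ2=γ+ψ≈-0.0872
φ3=240.0° → target in arm frame (-0.2017, -0.0001)
  A=0.2717, B=-0.4287, C=(l²−L²−A²−y'²−z²)/(2L)=-0.1111
  √(A²+B²)=0.5075;  θ3 = -1.0059+1.7915 ≈ 0.7856

θ₁ = -0.0869, θ₂ = -0.0872, θ₃ = 0.7856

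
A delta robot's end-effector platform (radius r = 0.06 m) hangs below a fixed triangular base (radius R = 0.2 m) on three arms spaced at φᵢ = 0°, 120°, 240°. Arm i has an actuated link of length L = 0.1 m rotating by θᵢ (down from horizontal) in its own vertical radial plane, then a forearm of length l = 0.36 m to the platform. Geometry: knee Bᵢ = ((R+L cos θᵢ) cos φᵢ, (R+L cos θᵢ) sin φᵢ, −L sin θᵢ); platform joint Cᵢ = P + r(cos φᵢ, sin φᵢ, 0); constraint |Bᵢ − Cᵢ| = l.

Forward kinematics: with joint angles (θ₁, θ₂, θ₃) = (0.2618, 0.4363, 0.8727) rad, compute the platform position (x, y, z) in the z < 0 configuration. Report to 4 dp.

(0.0407, 0.0409, -0.3251)

φ1=0.0°: virtual centre (0.2366, 0.0000, -0.0259), radius l
φ2=120.0°: virtual centre (-0.1153, 0.1997, -0.0423), radius l
centre 3 = (0.2043·cos240.0°, 0.2043·sin240.0°, -0.0766) = (-0.1021, -0.1769, -0.0766)
subtract pairs → two planes through P
linear system: -0.7038x+0.3995y = -0.0017−-0.0328z; -0.6775x+-0.3538y = -0.0090−-0.1014z
det = 0.5196;  x = 0.0081+-0.1003z,  y = 0.0101+-0.0947z
into |P−centre ₁|² = l²: 1.0190z² + 0.0957z + -0.0766 = 0;  Δ = 0.3215;  z = -0.3251 or 0.2312 → z<0 root = -0.3251
x = 0.0407, y = 0.0409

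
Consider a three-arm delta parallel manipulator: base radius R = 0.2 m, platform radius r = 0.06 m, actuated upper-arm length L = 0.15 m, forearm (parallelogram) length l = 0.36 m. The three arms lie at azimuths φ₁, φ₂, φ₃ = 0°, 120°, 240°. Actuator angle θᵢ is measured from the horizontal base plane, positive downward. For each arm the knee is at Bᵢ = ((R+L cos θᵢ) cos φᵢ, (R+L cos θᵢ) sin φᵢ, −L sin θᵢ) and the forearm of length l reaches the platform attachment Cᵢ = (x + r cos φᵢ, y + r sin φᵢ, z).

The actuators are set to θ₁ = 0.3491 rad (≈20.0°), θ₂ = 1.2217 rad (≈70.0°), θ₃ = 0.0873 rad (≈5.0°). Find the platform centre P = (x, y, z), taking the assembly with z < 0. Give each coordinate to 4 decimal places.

arm 1 at φ=0.0°: e+L cos θ1 = 0.2810;  centre 1 = (0.2810, 0.0000, -0.0513)
centre 2 = (0.1913·cos120.0°, 0.1913·sin120.0°, -0.1410) = (-0.0957, 0.1657, -0.1410)
centre 3 = (0.2894·cos240.0°, 0.2894·sin240.0°, -0.0131) = (-0.1447, -0.2507, -0.0131)
|centre ₂|²−|centre ₁|² = -0.0251;  |centre ₃|²−|centre ₁|² = 0.0024
[-0.7532 0.3314 -0.1793]·P = -0.0251;  [-0.8513 -0.5013 0.0765]·P = 0.0024
det = 0.6597;  x = 0.0179+-0.0978z,  y = -0.0351+0.3187z
sphere 1 gives Az²+Bz+C=0 with A=1.1111, B=0.1317, C=-0.0565;  B²−4AC=0.2686;  roots -0.2925, 0.1739;  negative root z = -0.2925
x = 0.0465, y = -0.1283

(0.0465, -0.1283, -0.2925)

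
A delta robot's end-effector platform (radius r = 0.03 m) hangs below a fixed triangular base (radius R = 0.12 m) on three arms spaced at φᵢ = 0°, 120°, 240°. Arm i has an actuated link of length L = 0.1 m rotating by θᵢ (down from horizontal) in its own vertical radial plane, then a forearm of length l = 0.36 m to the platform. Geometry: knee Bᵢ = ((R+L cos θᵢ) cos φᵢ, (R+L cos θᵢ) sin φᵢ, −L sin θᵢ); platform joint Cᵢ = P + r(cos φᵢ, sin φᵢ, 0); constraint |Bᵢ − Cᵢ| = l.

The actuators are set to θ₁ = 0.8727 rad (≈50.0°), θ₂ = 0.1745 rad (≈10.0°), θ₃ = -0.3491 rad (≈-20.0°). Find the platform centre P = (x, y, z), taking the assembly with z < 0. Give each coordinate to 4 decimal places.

(-0.1177, -0.0487, -0.3074)

arm 1 at φ=0.0°: ρ1 = 0.1543;  S1 = (0.1543, 0.0000, -0.0766)
S2 = (0.1885·cos120.0°, 0.1885·sin120.0°, -0.0174) = (-0.0942, 0.1632, -0.0174)
φ3=240.0°: virtual centre (-0.0920, -0.1593, 0.0342), radius l
subtract pairs → two planes through P
linear system: -0.4970x+0.3265y = 0.0062−0.1185z; -0.4925x+-0.3186y = 0.0053−0.2216z
Cramer: x(z) = -0.0116+0.3450z;  y(z) = 0.0012+0.1623z
sphere 1 gives Az²+Bz+C=0 with A=1.1454, B=0.0391, C=-0.0962;  B²−4AC=0.4423;  roots -0.3074, 0.2732;  negative root z = -0.3074
x = -0.1177, y = -0.0487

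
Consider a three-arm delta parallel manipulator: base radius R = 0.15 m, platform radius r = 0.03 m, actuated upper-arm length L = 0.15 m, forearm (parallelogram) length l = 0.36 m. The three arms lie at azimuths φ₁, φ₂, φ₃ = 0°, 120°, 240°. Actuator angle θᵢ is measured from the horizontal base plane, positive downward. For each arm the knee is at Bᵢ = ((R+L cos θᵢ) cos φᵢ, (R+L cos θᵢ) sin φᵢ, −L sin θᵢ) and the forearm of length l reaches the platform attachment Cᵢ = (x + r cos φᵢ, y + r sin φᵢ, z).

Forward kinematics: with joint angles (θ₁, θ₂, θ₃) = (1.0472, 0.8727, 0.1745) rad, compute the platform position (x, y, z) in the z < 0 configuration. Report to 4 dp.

S1 = (0.1950·cos0.0°, 0.1950·sin0.0°, -0.1299) = (0.1950, 0.0000, -0.1299)
S2 = (0.2164·cos120.0°, 0.2164·sin120.0°, -0.1149) = (-0.1082, 0.1874, -0.1149)
S3 = (0.2677·cos240.0°, 0.2677·sin240.0°, -0.0260) = (-0.1339, -0.2319, -0.0260)
eliminate P² terms by subtracting sphere 1 from 2 and 3
[-0.6064 0.3748 0.0300]·P = 0.0051;  [-0.6577 -0.4637 0.2077]·P = 0.0175
Cramer: x(z) = -0.0169+0.1739z;  y(z) = -0.0136+0.2013z
sphere 1 gives Az²+Bz+C=0 with A=1.0708, B=0.1806, C=-0.0676;  B²−4AC=0.3223;  roots -0.3494, 0.1808;  negative root z = -0.3494
x = -0.0777, y = -0.0840

(-0.0777, -0.0840, -0.3494)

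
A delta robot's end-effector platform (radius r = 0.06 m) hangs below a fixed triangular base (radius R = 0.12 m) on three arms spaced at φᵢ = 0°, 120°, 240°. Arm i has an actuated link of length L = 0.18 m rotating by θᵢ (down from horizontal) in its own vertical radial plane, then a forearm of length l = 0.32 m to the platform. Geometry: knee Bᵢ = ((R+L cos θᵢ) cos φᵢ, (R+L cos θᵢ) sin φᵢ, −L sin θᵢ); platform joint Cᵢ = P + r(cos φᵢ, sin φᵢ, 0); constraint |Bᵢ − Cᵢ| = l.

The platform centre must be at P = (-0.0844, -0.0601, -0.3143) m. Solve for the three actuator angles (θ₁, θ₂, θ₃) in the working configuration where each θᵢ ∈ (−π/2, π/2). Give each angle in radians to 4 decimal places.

arm 1 (φ=0.0°): x'=-0.0844, y'=-0.0601
  A cos θ + B sin θ = C:  0.1444·cos θ + -0.3143·sin θ = -0.1479
  θ1 = atan2(B,A) + arccos(C/0.3459) = 0.8725
rotate P by −φ2: (-0.0098, 0.1031, -0.3143)
  A cos θ + B sin θ = C:  0.0698·cos θ + -0.3143·sin θ = -0.1231
  γ=atan2(-0.3143,0.0698)=-1.3521;  ψ=arccos(-0.3822)=1.9630;  θ2=γ+ψ≈0.6109
arm 3 (φ=240.0°): x'=0.0942, y'=-0.0430
  A=-0.0342, B=-0.3143, C=(l²−L²−A²−y'²−z²)/(2L)=-0.0884
  √(A²+B²)=0.3162;  θ3 = -1.6793+1.8541 ≈ 0.1747

θ₁ = 0.8725, θ₂ = 0.6109, θ₃ = 0.1747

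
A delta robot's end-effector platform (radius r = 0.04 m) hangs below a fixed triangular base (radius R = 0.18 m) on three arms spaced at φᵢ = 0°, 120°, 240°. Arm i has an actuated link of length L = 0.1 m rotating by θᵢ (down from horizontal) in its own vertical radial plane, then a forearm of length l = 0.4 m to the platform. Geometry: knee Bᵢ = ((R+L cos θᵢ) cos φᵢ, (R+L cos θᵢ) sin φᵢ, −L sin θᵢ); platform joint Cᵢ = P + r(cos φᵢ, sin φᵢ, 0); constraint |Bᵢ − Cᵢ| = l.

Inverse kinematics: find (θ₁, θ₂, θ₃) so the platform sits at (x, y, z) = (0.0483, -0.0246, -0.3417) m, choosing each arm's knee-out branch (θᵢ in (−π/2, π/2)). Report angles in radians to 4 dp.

rotate P by −φ1: (0.0483, -0.0246, -0.3417)
  e−x'=0.0917;  (l²−L²−(e−x')²−y'²−z²)/2L = 0.1211
  θ1 = atan2(B,A) + arccos(C/0.3538) = -0.0873
arm 2 (φ=120.0°): x'=-0.0455, y'=-0.0295
  A=0.1855, B=-0.3417, C=(l²−L²−A²−y'²−z²)/(2L)=-0.0101
  θ2 = atan2(B,A) + arccos(C/0.3888) = 0.5233
rotate P by −φ3: (-0.0028, 0.0541, -0.3417)
  A cos θ + B sin θ = C:  0.1428·cos θ + -0.3417·sin θ = 0.0495
  θ3 = atan2(B,A) + arccos(C/0.3704) = 0.2618

θ₁ = -0.0873, θ₂ = 0.5233, θ₃ = 0.2618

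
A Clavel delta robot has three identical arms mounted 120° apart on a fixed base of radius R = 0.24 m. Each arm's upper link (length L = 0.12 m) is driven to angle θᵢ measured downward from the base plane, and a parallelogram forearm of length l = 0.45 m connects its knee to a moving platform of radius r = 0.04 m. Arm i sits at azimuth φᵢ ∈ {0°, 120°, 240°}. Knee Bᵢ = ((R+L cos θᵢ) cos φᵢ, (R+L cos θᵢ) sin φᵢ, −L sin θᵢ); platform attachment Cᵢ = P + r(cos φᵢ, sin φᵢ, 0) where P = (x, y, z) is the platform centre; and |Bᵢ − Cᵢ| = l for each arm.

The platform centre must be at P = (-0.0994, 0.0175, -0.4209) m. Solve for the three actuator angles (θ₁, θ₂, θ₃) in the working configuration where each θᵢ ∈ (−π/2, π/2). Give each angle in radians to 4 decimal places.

θ₁ = 1.3093, θ₂ = 0.4364, θ₃ = 0.6110

rotate P by −φ1: (-0.0994, 0.0175, -0.4209)
  A cos θ + B sin θ = C:  0.2994·cos θ + -0.4209·sin θ = -0.3292
  θ1 = atan2(B,A) + arccos(C/0.5165) = 1.3093
rotate P by −φ2: (0.0649, 0.0773, -0.4209)
  e−x'=0.1351;  (l²−L²−(e−x')²−y'²−z²)/2L = -0.0554
  √(A²+B²)=0.4421;  θ2 = -1.2601+1.6965 ≈ 0.4364
arm 3 (φ=240.0°): x'=0.0345, y'=-0.0948
  e−x'=0.1655;  (l²−L²−(e−x')²−y'²−z²)/2L = -0.1059
  γ=atan2(-0.4209,0.1655)=-1.1963;  ψ=arccos(-0.2342)=1.8072;  θ3=γ+ψ≈0.6110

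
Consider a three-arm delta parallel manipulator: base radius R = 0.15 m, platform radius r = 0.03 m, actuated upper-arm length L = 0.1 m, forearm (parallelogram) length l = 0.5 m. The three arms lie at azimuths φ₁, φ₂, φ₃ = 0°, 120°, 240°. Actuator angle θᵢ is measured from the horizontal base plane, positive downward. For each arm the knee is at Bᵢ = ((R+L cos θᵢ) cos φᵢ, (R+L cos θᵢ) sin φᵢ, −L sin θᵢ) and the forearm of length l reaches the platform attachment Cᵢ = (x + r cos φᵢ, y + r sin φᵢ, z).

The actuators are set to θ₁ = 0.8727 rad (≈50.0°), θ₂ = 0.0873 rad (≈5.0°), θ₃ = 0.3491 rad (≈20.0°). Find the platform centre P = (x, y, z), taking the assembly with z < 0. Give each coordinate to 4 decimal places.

φ1=0.0°: virtual centre (0.1843, 0.0000, -0.0766), radius l
φ2=120.0°: virtual centre (-0.1098, 0.1902, -0.0087), radius l
arm 3 at φ=240.0°: e+L cos θ3 = 0.2140;  S3 = (-0.1070, -0.1853, -0.0342)
subtract pairs → two planes through P
[-0.5882 0.3804 0.1358]·P = 0.0085;  [-0.5825 -0.3706 0.0848]·P = 0.0071
det = 0.4396;  x = -0.0133+0.1879z,  y = 0.0017+-0.0665z
into |P−S₁|² = l²: 1.0397z² + 0.0787z + -0.2051 = 0;  Δ = 0.8591;  z = -0.4836 or 0.4079 → z<0 root = -0.4836
x = -0.1042, y = 0.0338

(-0.1042, 0.0338, -0.4836)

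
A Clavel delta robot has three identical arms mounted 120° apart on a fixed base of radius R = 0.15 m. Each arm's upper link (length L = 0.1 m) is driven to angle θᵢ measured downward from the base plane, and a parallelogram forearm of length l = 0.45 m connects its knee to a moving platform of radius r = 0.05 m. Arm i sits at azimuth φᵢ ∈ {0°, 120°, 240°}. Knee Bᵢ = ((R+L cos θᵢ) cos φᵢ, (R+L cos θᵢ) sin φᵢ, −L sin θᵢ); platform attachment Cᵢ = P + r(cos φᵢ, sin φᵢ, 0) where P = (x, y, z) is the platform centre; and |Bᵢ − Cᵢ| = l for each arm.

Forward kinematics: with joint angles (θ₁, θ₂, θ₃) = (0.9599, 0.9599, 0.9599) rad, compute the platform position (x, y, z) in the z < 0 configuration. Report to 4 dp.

(0.0000, 0.0000, -0.5035)

S1 = (0.1574·cos0.0°, 0.1574·sin0.0°, -0.0819) = (0.1574, 0.0000, -0.0819)
S2 = (0.1574·cos120.0°, 0.1574·sin120.0°, -0.0819) = (-0.0787, 0.1363, -0.0819)
arm 3 at φ=240.0°: ρ3 = 0.1574;  S3 = (-0.0787, -0.1363, -0.0819)
eliminate P² terms by subtracting sphere 1 from 2 and 3
[-0.4721 0.2726 0.0000]·P = 0.0000;  [-0.4721 -0.2726 0.0000]·P = 0.0000
Cramer: x(z) = 0.0000+0.0000z;  y(z) = 0.0000+0.0000z
quadratic in z: (1.0000)z²+(0.1638)z+(-0.1710)=0, √Δ=0.8432 → z ∈ {-0.5035, 0.3397}; z = -0.5035 (taking z<0)
x = 0.0000, y = 0.0000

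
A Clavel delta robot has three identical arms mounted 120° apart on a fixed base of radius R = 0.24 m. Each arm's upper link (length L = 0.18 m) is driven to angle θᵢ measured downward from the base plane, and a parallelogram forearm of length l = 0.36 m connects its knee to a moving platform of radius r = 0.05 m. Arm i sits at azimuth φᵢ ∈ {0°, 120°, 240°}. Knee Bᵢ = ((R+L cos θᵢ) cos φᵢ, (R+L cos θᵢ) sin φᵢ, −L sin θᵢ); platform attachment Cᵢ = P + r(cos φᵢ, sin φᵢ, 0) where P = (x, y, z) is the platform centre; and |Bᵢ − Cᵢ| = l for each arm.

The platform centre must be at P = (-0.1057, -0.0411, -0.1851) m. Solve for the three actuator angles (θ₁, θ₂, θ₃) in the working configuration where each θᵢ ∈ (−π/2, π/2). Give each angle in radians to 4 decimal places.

θ₁ = 1.2216, θ₂ = 0.5236, θ₃ = -0.1747

rotate P by −φ1: (-0.1057, -0.0411, -0.1851)
  A cos θ + B sin θ = C:  0.2957·cos θ + -0.1851·sin θ = -0.0727
  √(A²+B²)=0.3489;  θ1 = -0.5593+1.7809 ≈ 1.2216
arm 2 (φ=120.0°): x'=0.0173, y'=0.1121
  e−x'=0.1727;  (l²−L²−(e−x')²−y'²−z²)/2L = 0.0570
  θ2 = atan2(B,A) + arccos(C/0.2532) = 0.5236
φ3=240.0° → target in arm frame (0.0884, -0.0710)
  A cos θ + B sin θ = C:  0.1016·cos θ + -0.1851·sin θ = 0.1322
  θ3 = atan2(B,A) + arccos(C/0.2111) = -0.1747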